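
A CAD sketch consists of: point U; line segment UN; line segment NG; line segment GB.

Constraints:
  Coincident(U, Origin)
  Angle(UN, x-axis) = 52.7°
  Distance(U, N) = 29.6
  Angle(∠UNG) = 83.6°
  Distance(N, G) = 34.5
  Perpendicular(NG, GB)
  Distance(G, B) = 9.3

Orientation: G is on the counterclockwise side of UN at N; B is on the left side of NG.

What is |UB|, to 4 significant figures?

37.12

U is at the origin; UN runs at 52.7° with length 29.6, so N = 29.6·(cos 52.7°, sin 52.7°) = (17.94, 23.55). ∠UNG = 83.6°, so NG runs at 52.7° + (180° − 83.6°) = 149.1° from the x-axis; with |NG| = 34.5, G = N + 34.5·(cos 149.1°, sin 149.1°) = (-11.67, 41.26). The perpendicularity gives GB at right angles to NG; with |GB| = 9.3 on the left of NG, B = G + 9.3·(-0.5135, -0.8581) = (-16.44, 33.28). Then |UB| = |B − U| = 37.12.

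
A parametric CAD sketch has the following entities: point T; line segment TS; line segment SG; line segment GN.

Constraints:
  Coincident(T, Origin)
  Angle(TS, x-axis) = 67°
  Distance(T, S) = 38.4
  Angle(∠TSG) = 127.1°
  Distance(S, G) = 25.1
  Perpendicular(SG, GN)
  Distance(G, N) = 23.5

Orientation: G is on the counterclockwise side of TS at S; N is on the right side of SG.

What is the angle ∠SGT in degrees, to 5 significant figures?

32.399°

T is at the origin; TS runs at 67.0° with length 38.4, so S = 38.4·(cos 67.0°, sin 67.0°) = (15.004, 35.347). ∠TSG = 127.1°, so SG runs at 67.0° + (180° − 127.1°) = 119.90° from the x-axis; with |SG| = 25.1, G = S + 25.1·(cos 119.90°, sin 119.90°) = (2.4920, 57.106). Then cos ∠SGT = GS·GT / (|GS||GT|), giving 32.399°.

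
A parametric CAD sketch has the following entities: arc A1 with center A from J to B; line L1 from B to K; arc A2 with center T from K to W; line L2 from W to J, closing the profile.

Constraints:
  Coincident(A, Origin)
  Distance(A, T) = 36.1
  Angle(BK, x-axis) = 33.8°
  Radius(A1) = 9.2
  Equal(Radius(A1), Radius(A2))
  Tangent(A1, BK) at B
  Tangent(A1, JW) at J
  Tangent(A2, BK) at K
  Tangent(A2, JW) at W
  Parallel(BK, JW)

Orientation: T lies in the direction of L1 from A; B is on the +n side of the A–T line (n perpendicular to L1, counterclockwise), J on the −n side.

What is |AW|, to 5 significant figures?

37.254

Tangency of A1 to both parallel lines with radius 9.2 puts B and J at A ± 9.2·n: B = (-5.1179, 7.6451), J = (5.1179, -7.6451). Equal radii place K and W the same way about T: K = T + 9.2·n = (24.881, 27.727), W = T − 9.2·n = (35.116, 12.437). Then |AW| = |W − A| = 37.254.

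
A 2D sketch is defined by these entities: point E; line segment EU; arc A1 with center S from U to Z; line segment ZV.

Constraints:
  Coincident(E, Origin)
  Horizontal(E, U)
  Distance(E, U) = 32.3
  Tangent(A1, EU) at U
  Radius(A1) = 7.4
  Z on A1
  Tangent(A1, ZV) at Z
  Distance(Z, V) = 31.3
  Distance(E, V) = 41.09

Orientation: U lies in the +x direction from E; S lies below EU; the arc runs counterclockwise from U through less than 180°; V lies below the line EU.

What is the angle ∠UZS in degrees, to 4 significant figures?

50.81°

E is at the origin; EU is horizontal with |EU| = 32.3 and U on the +x side, so U = (32.30, 0.000). Tangency of A1 to EU means the radius SU is perpendicular to EU, so S = U + (0, -7.4) = (32.30, -7.400). Since SZ ⟂ ZV (tangency), |SV| = √(7.4² + 31.3²) = 32.16 regardless of where Z sits on A1. So V lies on both circle(E, 41.09) and circle(S, 32.16); the below-EU intersection is V = (18.74, -36.57). Z is the foot of the tangent from V: Z = (25.05, -5.908).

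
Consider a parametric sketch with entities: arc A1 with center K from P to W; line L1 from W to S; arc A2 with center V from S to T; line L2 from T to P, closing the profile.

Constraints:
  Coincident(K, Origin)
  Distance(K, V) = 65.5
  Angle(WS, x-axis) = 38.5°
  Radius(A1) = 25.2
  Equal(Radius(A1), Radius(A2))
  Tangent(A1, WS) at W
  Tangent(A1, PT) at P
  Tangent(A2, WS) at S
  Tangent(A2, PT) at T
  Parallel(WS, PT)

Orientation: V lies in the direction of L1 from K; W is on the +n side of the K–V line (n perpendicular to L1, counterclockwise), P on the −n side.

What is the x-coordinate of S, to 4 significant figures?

35.57

The slot axis is L1's direction at 38.5°, so u = (cos 38.5°, sin 38.5°) = (0.7826, 0.6225) and n = (−sin 38.5°, cos 38.5°) = (-0.6225, 0.7826). K is at the origin and V lies 65.5 along u from K, so V = 65.5·u = (51.26, 40.77). Tangency of A1 to both parallel lines with radius 25.2 puts W and P at K ± 25.2·n: W = (-15.69, 19.72), P = (15.69, -19.72). Equal radii place S and T the same way about V: S = V + 25.2·n = (35.57, 60.50), T = V − 25.2·n = (66.95, 21.05). So S.x = 35.57.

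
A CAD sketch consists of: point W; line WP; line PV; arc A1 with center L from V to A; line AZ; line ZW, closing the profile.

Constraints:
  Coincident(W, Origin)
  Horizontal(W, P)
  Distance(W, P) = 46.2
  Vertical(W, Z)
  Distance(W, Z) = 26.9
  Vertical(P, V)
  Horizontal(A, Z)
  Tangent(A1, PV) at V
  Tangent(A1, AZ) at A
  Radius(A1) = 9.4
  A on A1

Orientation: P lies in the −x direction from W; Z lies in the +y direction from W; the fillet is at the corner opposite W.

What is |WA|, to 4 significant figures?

45.58

W is at the origin; WP is horizontal with |WP| = 46.2 and P on the −x side, so P = (-46.20, 0.000). W and Z share the same x with |WZ| = 26.9 and Z on the +y side, so Z = (0.000, 26.90). The virtual corner opposite W is at (-46.20, 26.90). Since A1 is tangent to PV there, LV ⟂ PV and tangency of A1 to AZ means the radius LA is perpendicular to AZ, with radius 9.4, so the center L sits 9.4 in from both sides at L = (-36.80, 17.50). That places the tangent points at V = (-46.20, 17.50) on PV and A = (-36.80, 26.90) on AZ. Then |WA| = |A − W| = 45.58.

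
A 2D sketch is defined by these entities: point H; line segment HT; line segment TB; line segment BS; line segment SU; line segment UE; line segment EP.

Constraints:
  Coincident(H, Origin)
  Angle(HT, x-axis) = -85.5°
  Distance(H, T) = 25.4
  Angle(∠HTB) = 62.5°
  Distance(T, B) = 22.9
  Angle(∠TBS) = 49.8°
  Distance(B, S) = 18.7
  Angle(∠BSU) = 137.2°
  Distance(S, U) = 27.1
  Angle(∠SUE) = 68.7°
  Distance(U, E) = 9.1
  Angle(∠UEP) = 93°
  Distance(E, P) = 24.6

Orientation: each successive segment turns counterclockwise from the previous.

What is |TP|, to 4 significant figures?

17.05

H is at the origin; HT runs at -85.5° with length 25.4, so T = (1.993, -25.32). ∠HTB = 62.5° gives TB at 32.00° from the x-axis; with |TB| = 22.9, B = (21.41, -13.19). ∠TBS = 49.8° gives BS at 162.2° from the x-axis; with |BS| = 18.7, S = (3.608, -7.470). ∠BSU = 137.2° gives SU at -155.0° from the x-axis; with |SU| = 27.1, U = (-20.95, -18.92). ∠SUE = 68.7° gives UE at -43.70° from the x-axis; with |UE| = 9.1, E = (-14.37, -25.21). ∠UEP = 93.0° gives EP at 43.30° from the x-axis; with |EP| = 24.6, P = (3.530, -8.339). Then |TP| = |P − T| = 17.05.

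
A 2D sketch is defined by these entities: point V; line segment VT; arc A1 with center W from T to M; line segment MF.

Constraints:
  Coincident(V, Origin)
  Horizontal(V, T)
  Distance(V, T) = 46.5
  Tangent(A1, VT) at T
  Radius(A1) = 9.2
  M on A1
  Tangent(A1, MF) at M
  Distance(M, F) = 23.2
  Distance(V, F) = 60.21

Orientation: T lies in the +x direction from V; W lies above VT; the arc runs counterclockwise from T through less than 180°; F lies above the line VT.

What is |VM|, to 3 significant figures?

56.6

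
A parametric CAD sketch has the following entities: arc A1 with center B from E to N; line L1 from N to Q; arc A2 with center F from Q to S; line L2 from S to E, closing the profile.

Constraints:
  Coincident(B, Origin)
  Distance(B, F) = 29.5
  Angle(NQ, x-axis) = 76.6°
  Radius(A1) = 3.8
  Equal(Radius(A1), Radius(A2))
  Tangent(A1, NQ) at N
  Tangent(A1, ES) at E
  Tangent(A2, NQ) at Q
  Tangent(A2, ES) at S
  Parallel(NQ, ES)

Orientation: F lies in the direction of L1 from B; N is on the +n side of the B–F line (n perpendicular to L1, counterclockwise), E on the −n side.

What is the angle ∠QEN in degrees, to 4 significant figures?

75.55°

Tangency of A1 to both parallel lines with radius 3.8 puts N and E at B ± 3.8·n: N = (-3.697, 0.8806), E = (3.697, -0.8806). Equal radii place Q and S the same way about F: Q = F + 3.8·n = (3.140, 29.58), S = F − 3.8·n = (10.53, 27.82). Then cos ∠QEN = EQ·EN / (|EQ||EN|), giving 75.55°.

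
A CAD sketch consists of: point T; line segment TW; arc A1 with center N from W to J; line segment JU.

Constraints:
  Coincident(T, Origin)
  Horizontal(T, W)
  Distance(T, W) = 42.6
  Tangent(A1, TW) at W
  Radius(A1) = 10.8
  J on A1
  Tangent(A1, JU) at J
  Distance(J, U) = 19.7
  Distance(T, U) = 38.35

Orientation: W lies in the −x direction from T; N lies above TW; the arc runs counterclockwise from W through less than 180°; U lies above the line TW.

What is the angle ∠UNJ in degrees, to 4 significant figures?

61.27°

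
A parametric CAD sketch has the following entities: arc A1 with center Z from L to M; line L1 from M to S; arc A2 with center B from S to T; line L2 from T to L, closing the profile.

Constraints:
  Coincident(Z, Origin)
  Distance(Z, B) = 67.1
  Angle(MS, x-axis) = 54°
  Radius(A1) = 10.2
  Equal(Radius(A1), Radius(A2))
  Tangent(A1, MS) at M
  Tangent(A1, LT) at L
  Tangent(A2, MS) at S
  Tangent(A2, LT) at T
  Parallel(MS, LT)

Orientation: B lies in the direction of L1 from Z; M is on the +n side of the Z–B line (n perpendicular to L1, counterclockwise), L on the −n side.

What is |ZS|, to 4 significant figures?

67.87

Tangency of A1 to both parallel lines with radius 10.2 puts M and L at Z ± 10.2·n: M = (-8.252, 5.995), L = (8.252, -5.995). Equal radii place S and T the same way about B: S = B + 10.2·n = (31.19, 60.28), T = B − 10.2·n = (47.69, 48.29). Then |ZS| = |S − Z| = 67.87.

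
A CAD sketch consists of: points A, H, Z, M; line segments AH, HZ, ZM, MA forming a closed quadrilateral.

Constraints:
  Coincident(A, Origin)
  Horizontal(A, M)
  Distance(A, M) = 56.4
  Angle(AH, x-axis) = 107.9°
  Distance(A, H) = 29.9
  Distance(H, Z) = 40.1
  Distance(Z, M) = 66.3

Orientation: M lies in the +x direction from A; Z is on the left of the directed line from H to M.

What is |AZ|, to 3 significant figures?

59.2

Checks: |HZ| = 40.10 ✓; |ZM| = 66.30 ✓.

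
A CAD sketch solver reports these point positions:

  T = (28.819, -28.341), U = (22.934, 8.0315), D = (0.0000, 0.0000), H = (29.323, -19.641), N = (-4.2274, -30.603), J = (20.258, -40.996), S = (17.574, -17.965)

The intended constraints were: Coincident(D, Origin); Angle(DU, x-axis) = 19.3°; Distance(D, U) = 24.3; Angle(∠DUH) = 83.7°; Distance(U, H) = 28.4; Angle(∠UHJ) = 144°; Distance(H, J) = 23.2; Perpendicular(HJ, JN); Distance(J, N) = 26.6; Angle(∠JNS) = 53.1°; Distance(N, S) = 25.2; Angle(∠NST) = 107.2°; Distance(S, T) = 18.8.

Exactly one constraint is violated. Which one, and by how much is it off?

Distance(S, T) = 18.8 — off by 3.50.

D = (0.00, 0.00) ✓; DU at 19.30° ✓; |DU| = 24.30 ✓; ∠DUH = 83.70° ✓; |UH| = 28.40 ✓; ∠UHJ = 144.0° ✓; |HJ| = 23.20 ✓; ∠(HJ, JN) = 90.00° ✓; |JN| = 26.60 ✓; ∠JNS = 53.10° ✓; |NS| = 25.20 ✓; ∠NST = 107.2° ✓; |ST| = 15.30 ✗.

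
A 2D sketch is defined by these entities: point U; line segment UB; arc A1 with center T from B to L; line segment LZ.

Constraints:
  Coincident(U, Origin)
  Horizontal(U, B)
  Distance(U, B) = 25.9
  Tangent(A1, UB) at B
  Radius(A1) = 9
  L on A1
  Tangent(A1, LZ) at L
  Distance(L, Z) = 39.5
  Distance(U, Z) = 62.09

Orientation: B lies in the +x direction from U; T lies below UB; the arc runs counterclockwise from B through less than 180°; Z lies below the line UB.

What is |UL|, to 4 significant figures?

23.30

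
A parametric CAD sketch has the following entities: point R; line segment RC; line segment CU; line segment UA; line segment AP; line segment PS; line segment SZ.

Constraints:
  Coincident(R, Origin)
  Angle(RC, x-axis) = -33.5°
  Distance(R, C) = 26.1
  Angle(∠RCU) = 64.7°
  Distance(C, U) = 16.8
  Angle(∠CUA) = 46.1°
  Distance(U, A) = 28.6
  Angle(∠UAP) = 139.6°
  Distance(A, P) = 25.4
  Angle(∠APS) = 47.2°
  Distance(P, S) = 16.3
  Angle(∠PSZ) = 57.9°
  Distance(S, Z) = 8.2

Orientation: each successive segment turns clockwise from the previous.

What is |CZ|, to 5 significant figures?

23.640

R is at the origin; RC runs at -33.5° with length 26.1, so C = (21.764, -14.406). ∠RCU = 64.7° gives CU at -148.80° from the x-axis; with |CU| = 16.8, U = (7.3943, -23.108). ∠CUA = 46.1° gives UA at 77.300° from the x-axis; with |UA| = 28.6, A = (13.682, 4.7919). ∠UAP = 139.6° gives AP at 36.900° from the x-axis; with |AP| = 25.4, P = (33.994, 20.043). ∠APS = 47.2° gives PS at -95.900° from the x-axis; with |PS| = 16.3, S = (32.318, 3.8289). ∠PSZ = 57.9° gives SZ at 142.00° from the x-axis; with |SZ| = 8.2, Z = (25.857, 8.8773). Then |CZ| = |Z − C| = 23.640.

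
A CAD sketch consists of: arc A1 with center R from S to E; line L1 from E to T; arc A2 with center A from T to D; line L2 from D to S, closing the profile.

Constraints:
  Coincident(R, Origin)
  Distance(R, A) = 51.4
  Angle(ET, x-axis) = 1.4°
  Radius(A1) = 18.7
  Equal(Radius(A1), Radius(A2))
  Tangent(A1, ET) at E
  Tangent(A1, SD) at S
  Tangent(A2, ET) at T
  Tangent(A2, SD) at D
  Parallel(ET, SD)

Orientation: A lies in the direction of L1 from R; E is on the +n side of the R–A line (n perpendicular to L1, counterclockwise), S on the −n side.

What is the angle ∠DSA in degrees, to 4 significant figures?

19.99°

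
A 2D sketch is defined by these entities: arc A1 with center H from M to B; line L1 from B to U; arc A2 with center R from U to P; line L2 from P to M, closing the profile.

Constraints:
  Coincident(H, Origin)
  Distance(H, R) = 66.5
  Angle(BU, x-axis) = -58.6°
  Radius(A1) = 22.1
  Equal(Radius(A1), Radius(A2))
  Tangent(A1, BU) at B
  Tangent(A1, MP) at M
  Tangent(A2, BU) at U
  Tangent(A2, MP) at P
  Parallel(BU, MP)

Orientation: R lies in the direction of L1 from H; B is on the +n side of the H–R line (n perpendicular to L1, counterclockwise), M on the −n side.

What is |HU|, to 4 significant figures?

70.08

The slot axis is L1's direction at -58.6°, so u = (cos -58.6°, sin -58.6°) = (0.5210, -0.8536) and n = (−sin -58.6°, cos -58.6°) = (0.8536, 0.5210). H is at the origin and R lies 66.5 along u from H, so R = 66.5·u = (34.65, -56.76). Tangency of A1 to both parallel lines with radius 22.1 puts B and M at H ± 22.1·n: B = (18.86, 11.51), M = (-18.86, -11.51). Equal radii place U and P the same way about R: U = R + 22.1·n = (53.51, -45.25), P = R − 22.1·n = (15.78, -68.28). Then |HU| = |U − H| = 70.08.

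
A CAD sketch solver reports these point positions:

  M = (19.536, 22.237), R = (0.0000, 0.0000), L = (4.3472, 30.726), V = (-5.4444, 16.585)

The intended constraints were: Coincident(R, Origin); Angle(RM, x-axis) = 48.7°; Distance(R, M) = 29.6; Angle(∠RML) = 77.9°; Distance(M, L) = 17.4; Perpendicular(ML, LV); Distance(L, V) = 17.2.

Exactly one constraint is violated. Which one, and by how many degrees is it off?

Perpendicular(ML, LV) — off by 5.50°.

R = (0.00, 0.00) ✓; RM at 48.70° ✓; |RM| = 29.60 ✓; ∠RML = 77.90° ✓; |ML| = 17.40 ✓; ∠(ML, LV) = 84.50° ✗; |LV| = 17.20 ✓.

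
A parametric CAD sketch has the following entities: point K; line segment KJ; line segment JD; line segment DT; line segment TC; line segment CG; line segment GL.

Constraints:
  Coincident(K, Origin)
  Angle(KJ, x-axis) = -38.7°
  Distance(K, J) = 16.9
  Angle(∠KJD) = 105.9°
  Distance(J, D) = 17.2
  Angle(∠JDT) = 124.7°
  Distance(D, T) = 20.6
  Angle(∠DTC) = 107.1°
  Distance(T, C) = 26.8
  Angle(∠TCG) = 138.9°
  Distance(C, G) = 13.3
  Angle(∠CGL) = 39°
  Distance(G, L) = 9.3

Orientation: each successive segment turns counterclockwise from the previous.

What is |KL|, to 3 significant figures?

19.8

K is at the origin; KJ runs at -38.7° with length 16.9, so J = (13.2, -10.6). ∠KJD = 105.9° gives JD at 35.4° from the x-axis; with |JD| = 17.2, D = (27.2, -0.603). ∠JDT = 124.7° gives DT at 90.7° from the x-axis; with |DT| = 20.6, T = (27.0, 20.0). ∠DTC = 107.1° gives TC at 164° from the x-axis; with |TC| = 26.8, C = (1.25, 27.6). ∠TCG = 138.9° gives CG at -155° from the x-axis; with |CG| = 13.3, G = (-10.8, 22.0). ∠CGL = 39.0° gives GL at -14.3° from the x-axis; with |GL| = 9.3, L = (-1.82, 19.7). Then |KL| = |L − K| = 19.8.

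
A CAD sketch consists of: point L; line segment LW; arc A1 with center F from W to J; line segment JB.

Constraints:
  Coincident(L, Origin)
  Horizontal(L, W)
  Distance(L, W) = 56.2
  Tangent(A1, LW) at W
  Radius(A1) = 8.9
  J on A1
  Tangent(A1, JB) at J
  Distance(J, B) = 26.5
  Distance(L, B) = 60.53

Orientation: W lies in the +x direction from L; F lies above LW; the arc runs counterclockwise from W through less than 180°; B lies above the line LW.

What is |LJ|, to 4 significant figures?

65.08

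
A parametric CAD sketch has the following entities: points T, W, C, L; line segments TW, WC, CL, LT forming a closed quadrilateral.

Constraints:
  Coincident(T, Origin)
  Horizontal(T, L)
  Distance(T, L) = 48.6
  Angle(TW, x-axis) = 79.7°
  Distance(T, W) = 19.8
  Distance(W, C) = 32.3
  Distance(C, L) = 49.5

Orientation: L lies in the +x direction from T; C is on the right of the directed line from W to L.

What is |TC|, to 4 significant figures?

12.72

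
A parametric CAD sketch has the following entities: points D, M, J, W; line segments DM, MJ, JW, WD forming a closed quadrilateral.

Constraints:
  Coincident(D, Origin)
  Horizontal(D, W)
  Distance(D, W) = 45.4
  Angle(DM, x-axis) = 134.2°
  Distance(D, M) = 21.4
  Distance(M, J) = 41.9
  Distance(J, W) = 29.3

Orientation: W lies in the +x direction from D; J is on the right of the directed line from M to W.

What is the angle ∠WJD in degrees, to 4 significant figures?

128.8°

Checks: |MJ| = 41.90 ✓; |JW| = 29.30 ✓.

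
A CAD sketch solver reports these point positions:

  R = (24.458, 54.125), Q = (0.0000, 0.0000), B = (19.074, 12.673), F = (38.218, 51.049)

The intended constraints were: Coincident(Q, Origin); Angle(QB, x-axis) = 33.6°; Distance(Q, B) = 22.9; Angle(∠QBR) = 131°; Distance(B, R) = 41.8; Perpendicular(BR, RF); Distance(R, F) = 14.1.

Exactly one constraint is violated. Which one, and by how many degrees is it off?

Perpendicular(BR, RF) — off by 5.20°.

Q = (0.00, 0.00) ✓; QB at 33.60° ✓; |QB| = 22.90 ✓; ∠QBR = 131.0° ✓; |BR| = 41.80 ✓; ∠(BR, RF) = 95.20° ✗; |RF| = 14.10 ✓.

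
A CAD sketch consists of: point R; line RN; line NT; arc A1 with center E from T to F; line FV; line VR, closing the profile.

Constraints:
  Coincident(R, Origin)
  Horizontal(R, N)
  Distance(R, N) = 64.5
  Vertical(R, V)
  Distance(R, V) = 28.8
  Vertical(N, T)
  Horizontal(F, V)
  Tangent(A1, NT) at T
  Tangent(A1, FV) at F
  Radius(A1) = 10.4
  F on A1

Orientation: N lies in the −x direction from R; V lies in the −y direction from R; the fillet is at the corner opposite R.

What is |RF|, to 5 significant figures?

61.288

R is at the origin; R and N share the same y with |RN| = 64.5 and N on the −x side, so N = (-64.500, 0.0000). RV is vertical with |RV| = 28.8 and V on the −y side, so V = (0.0000, -28.800). The virtual corner opposite R is at (-64.500, -28.800). A1 meets NT tangentially, so ET is at right angles to NT and A1 meets FV tangentially, so EF is at right angles to FV, with radius 10.4, so the center E sits 10.4 in from both sides at E = (-54.100, -18.400). That places the tangent points at T = (-64.500, -18.400) on NT and F = (-54.100, -28.800) on FV. Then |RF| = |F − R| = 61.288.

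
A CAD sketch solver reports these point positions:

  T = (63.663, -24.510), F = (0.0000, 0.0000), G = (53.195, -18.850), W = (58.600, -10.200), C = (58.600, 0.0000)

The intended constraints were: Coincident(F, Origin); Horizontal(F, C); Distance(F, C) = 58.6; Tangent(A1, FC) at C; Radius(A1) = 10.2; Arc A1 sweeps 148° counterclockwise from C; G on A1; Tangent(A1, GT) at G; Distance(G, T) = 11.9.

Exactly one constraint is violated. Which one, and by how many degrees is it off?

Tangent(A1, GT) at G — off by 3.60°.

F = (0.00, 0.00) ✓; F.y = 0.00, C.y = 0.00 ✓; |FC| = 58.60 ✓; ∠(WC, CF) = 90.00° ✓; |WC| = 10.20 ✓; bearing(W→G) − bearing(W→C) = 148.0° ✓; |WG| = 10.20 ✓; ∠(WG, GT) = 86.40° ✗; |GT| = 11.90 ✓.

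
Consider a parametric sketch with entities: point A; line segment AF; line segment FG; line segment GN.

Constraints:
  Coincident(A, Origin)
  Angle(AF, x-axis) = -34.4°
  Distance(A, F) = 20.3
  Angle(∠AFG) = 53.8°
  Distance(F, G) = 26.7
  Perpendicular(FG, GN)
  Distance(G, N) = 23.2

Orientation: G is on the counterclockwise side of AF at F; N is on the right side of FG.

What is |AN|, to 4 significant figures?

42.23

A is at the origin; AF runs at -34.4° with length 20.3, so F = 20.3·(cos -34.4°, sin -34.4°) = (16.75, -11.47). ∠AFG = 53.8°, so FG runs at -34.4° + (180° − 53.8°) = 91.80° from the x-axis; with |FG| = 26.7, G = F + 26.7·(cos 91.80°, sin 91.80°) = (15.91, 15.22). FG ⟂ GN; with |GN| = 23.2 on the right of FG, N = G + 23.2·(0.9995, 0.03141) = (39.10, 15.95). Then |AN| = |N − A| = 42.23.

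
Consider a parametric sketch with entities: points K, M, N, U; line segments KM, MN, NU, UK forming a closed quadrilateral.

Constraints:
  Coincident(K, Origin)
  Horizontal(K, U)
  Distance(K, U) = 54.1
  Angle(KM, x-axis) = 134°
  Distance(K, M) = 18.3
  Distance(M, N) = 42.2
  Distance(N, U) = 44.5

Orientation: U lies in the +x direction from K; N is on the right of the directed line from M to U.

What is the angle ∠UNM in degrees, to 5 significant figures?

103.49°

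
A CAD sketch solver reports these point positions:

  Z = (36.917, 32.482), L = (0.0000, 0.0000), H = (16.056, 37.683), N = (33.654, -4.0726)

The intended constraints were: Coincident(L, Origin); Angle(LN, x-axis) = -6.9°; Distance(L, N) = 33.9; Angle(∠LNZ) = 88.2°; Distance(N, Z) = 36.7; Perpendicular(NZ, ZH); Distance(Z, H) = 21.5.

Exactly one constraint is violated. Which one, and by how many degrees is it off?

Perpendicular(NZ, ZH) — off by 8.90°.

L = (0.00, 0.00) ✓; LN at -6.900° ✓; |LN| = 33.90 ✓; ∠LNZ = 88.20° ✓; |NZ| = 36.70 ✓; ∠(NZ, ZH) = 81.10° ✗; |ZH| = 21.50 ✓.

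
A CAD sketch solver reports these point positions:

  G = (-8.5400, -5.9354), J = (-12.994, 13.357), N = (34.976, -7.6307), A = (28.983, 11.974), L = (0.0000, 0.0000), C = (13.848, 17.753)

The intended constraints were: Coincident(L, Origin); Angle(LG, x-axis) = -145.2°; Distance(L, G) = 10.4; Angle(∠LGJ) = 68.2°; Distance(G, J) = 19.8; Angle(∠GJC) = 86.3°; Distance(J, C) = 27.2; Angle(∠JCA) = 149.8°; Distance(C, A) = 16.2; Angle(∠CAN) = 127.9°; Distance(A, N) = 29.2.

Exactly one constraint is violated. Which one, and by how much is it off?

Distance(A, N) = 29.2 — off by 8.70.

L = (0.00, 0.00) ✓; LG at -145.2° ✓; |LG| = 10.40 ✓; ∠LGJ = 68.20° ✓; |GJ| = 19.80 ✓; ∠GJC = 86.30° ✓; |JC| = 27.20 ✓; ∠JCA = 149.8° ✓; |CA| = 16.20 ✓; ∠CAN = 127.9° ✓; |AN| = 20.50 ✗.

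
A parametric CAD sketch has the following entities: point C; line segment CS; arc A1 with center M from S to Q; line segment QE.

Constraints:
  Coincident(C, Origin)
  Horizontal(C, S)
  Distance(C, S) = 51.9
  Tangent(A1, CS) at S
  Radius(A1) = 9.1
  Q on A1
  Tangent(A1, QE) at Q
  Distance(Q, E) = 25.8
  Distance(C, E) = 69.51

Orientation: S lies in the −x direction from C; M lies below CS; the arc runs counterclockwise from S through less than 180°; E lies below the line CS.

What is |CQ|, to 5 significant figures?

61.725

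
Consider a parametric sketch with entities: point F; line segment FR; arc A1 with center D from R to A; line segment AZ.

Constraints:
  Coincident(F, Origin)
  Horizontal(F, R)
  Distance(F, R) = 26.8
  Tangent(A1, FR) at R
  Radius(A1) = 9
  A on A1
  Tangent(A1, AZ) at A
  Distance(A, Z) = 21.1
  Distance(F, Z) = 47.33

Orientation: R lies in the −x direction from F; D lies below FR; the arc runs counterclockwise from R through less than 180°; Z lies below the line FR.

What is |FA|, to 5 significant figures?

36.782

F is at the origin; F and R share the same y with |FR| = 26.8 and R on the −x side, so R = (-26.800, 0.0000). The tangent condition forces DR to be normal to FR, so D = R + (0, -9) = (-26.800, -9.0000). Since DA ⟂ AZ (tangency), |DZ| = √(9.0² + 21.1²) = 22.939 regardless of where A sits on A1. So Z lies on both circle(F, 47.33) and circle(D, 22.939); the below-FR intersection is Z = (-36.958, -29.568). A is the foot of the tangent from Z: A = (-35.786, -8.5002).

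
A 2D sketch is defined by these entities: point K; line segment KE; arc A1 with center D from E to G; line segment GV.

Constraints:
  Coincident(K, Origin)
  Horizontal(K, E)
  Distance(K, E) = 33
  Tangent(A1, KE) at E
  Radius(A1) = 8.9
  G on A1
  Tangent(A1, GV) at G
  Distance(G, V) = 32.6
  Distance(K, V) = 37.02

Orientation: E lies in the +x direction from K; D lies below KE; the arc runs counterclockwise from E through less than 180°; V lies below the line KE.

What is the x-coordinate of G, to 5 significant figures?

24.859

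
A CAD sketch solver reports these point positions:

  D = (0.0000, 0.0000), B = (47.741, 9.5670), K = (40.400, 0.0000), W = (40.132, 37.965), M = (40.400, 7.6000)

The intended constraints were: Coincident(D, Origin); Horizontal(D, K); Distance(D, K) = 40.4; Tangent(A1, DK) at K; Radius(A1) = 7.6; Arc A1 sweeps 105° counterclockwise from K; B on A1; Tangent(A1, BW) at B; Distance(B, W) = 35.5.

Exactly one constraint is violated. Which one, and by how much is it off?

Distance(B, W) = 35.5 — off by 6.10.

D = (0.00, 0.00) ✓; D.y = 0.00, K.y = 0.00 ✓; |DK| = 40.40 ✓; ∠(MK, KD) = 90.00° ✓; |MK| = 7.600 ✓; bearing(M→B) − bearing(M→K) = 105.0° ✓; |MB| = 7.600 ✓; ∠(MB, BW) = 90.00° ✓; |BW| = 29.40 ✗.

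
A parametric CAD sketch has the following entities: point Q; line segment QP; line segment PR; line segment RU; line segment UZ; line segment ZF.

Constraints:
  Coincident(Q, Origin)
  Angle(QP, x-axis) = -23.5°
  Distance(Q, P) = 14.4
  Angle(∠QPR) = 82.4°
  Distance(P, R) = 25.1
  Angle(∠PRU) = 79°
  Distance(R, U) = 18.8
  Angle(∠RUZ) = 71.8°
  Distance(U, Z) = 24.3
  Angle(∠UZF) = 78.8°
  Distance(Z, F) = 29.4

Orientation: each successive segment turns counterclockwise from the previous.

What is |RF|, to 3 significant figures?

16.8

Q is at the origin; QP runs at -23.5° with length 14.4, so P = (13.2, -5.74). ∠QPR = 82.4° gives PR at 74.1° from the x-axis; with |PR| = 25.1, R = (20.1, 18.4). ∠PRU = 79.0° gives RU at 175° from the x-axis; with |RU| = 18.8, U = (1.35, 20.0). ∠RUZ = 71.8° gives UZ at -76.7° from the x-axis; with |UZ| = 24.3, Z = (6.94, -3.64). ∠UZF = 78.8° gives ZF at 24.5° from the x-axis; with |ZF| = 29.4, F = (33.7, 8.55). Then |RF| = |F − R| = 16.8.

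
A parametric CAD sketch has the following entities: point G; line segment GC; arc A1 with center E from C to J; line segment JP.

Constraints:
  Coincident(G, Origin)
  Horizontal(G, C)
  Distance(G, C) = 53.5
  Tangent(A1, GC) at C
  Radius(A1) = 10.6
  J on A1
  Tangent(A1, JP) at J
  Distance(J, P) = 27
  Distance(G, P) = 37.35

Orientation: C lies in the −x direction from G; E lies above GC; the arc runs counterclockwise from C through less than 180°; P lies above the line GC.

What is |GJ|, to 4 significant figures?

45.51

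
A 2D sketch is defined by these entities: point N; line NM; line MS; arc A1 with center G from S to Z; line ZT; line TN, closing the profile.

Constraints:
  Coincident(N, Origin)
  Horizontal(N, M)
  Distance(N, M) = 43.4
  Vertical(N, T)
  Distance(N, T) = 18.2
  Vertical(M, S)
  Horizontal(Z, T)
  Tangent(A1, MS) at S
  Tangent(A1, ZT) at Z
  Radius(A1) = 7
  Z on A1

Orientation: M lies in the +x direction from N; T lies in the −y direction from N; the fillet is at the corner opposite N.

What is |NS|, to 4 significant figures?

44.82

N is at the origin; NM is horizontal with |NM| = 43.4 and M on the +x side, so M = (43.40, 0.000). N and T share the same x with |NT| = 18.2 and T on the −y side, so T = (0.000, -18.20). The virtual corner opposite N is at (43.40, -18.20). Tangency of A1 to MS means the radius GS is perpendicular to MS and the tangent condition forces GZ to be normal to ZT, with radius 7.0, so the center G sits 7.0 in from both sides at G = (36.40, -11.20). That places the tangent points at S = (43.40, -11.20) on MS and Z = (36.40, -18.20) on ZT. Then |NS| = |S − N| = 44.82.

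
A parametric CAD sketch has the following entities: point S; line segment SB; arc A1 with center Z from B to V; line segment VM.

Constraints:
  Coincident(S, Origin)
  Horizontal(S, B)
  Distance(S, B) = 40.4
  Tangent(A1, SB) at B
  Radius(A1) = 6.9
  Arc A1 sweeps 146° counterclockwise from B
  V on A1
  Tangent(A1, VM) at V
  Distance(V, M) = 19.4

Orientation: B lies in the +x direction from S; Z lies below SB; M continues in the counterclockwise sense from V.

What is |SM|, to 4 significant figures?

57.62

S is at the origin; SB is horizontal with |SB| = 40.4 and B on the +x side, so B = (40.40, 0.000). Tangency of A1 to SB means the radius ZB is perpendicular to SB, so Z = B + (0, -6.9) = (40.40, -6.900). On A1, B sits at bearing 90° from Z; a 146° counterclockwise sweep puts V at bearing 236°, so V = Z + 6.9·(cos 236°, sin 236°) = (36.54, -12.62). The tangent condition forces ZV to be normal to VM, so VM runs along (−sin 236°, cos 236°); with |VM| = 19.4, M = (52.62, -23.47). Then |SM| = |M − S| = 57.62.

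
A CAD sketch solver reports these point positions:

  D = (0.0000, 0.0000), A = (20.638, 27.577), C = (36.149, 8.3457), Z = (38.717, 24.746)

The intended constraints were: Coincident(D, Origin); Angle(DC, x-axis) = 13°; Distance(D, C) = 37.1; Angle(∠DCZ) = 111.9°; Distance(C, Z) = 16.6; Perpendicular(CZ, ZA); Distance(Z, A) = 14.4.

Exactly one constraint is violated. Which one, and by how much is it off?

Distance(Z, A) = 14.4 — off by 3.90.

D = (0.00, 0.00) ✓; DC at 13.00° ✓; |DC| = 37.10 ✓; ∠DCZ = 111.9° ✓; |CZ| = 16.60 ✓; ∠(CZ, ZA) = 90.00° ✓; |ZA| = 18.30 ✗.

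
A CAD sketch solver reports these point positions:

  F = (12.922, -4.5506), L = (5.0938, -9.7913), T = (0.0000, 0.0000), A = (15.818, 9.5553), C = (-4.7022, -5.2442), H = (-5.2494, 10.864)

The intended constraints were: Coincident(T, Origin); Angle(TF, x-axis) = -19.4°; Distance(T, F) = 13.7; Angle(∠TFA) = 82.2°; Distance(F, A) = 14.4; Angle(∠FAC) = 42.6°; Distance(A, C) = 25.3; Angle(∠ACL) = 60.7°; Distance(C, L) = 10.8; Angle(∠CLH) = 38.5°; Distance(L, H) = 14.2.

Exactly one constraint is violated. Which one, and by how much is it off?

Distance(L, H) = 14.2 — off by 8.90.

T = (0.00, 0.00) ✓; TF at -19.40° ✓; |TF| = 13.70 ✓; ∠TFA = 82.20° ✓; |FA| = 14.40 ✓; ∠FAC = 42.60° ✓; |AC| = 25.30 ✓; ∠ACL = 60.70° ✓; |CL| = 10.80 ✓; ∠CLH = 38.50° ✓; |LH| = 23.10 ✗.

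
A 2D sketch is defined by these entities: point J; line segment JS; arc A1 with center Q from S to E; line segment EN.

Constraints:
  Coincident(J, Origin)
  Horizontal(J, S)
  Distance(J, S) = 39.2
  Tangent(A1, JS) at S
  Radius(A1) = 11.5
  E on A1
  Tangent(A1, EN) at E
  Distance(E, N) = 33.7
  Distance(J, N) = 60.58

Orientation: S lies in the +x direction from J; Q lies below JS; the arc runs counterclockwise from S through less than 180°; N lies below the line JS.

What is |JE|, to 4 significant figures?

31.89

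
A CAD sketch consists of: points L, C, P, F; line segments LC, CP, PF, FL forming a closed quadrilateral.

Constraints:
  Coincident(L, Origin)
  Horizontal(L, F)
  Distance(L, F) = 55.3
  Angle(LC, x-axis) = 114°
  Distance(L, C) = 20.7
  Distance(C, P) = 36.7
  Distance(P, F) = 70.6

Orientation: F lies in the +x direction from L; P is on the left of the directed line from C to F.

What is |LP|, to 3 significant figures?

52.5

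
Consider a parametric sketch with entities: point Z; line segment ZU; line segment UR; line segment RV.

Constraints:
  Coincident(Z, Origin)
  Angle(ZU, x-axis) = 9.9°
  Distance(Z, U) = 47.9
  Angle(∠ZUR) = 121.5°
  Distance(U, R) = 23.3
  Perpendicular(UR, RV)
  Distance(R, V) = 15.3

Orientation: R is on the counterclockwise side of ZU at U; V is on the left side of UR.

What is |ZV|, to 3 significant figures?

54.7

Z is at the origin; ZU runs at 9.9° with length 47.9, so U = 47.9·(cos 9.9°, sin 9.9°) = (47.2, 8.24). ∠ZUR = 121.5°, so UR runs at 9.9° + (180° − 121.5°) = 68.4° from the x-axis; with |UR| = 23.3, R = U + 23.3·(cos 68.4°, sin 68.4°) = (55.8, 29.9). UR is perpendicular to RV; with |RV| = 15.3 on the left of UR, V = R + 15.3·(-0.930, 0.368) = (41.5, 35.5). Then |ZV| = |V − Z| = 54.7.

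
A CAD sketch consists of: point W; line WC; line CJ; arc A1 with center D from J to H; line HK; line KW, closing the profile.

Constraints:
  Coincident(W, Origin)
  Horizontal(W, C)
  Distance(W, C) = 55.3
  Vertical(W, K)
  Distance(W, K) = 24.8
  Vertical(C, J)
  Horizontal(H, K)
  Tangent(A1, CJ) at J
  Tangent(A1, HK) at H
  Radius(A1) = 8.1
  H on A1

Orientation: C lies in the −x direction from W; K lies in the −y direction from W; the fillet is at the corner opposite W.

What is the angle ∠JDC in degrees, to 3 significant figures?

64.1°

The virtual corner opposite W is at (-55.3, -24.8). The tangent condition forces DJ to be normal to CJ and A1 meets HK tangentially, so DH is at right angles to HK, with radius 8.1, so the center D sits 8.1 in from both sides at D = (-47.2, -16.7). That places the tangent points at J = (-55.3, -16.7) on CJ and H = (-47.2, -24.8) on HK. Then cos ∠JDC = DJ·DC / (|DJ||DC|), giving 64.1°.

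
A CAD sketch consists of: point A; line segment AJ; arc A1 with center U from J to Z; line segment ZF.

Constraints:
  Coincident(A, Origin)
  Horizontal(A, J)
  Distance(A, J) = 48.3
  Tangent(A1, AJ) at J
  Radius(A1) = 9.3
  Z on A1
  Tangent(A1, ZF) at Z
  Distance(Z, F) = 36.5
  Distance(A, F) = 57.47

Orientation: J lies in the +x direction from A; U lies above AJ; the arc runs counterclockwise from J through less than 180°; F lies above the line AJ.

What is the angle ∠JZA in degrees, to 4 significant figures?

47.31°

A is at the origin; AJ is horizontal with |AJ| = 48.3 and J on the +x side, so J = (48.30, 0.000). Since A1 is tangent to AJ there, UJ ⟂ AJ, so U = J + (0, 9.3) = (48.30, 9.300). Since UZ ⟂ ZF (tangency), |UF| = √(9.3² + 36.5²) = 37.67 regardless of where Z sits on A1. So F lies on both circle(A, 57.47) and circle(U, 37.67); the above-AJ intersection is F = (35.91, 44.87). Z is the foot of the tangent from F: Z = (56.06, 14.43).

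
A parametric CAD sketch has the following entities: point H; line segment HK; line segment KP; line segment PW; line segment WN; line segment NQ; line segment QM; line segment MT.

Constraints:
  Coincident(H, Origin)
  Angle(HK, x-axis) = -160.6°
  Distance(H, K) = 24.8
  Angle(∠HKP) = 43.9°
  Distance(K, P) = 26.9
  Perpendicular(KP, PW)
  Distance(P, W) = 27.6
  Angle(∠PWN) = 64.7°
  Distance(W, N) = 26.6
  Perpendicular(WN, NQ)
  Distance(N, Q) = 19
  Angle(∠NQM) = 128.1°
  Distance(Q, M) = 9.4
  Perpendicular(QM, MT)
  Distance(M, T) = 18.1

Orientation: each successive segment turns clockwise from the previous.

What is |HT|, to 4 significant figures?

6.785

H is at the origin; HK runs at -160.6° with length 24.8, so K = (-23.39, -8.238). ∠HKP = 43.9° gives KP at 63.30° from the x-axis; with |KP| = 26.9, P = (-11.31, 15.79). KP ⟂ PW, so PW runs at -26.70°; with |PW| = 27.6, W = (13.35, 3.393). ∠PWN = 64.7° gives WN at -142.0° from the x-axis; with |WN| = 26.6, N = (-7.609, -12.98). WN is perpendicular to NQ, so NQ runs at 128.0°; with |NQ| = 19.0, Q = (-19.31, 1.988). ∠NQM = 128.1° gives QM at 76.10° from the x-axis; with |QM| = 9.4, M = (-17.05, 11.11). QM is perpendicular to MT, so MT runs at -13.90°; with |MT| = 18.1, T = (0.5213, 6.765). Then |HT| = |T − H| = 6.785.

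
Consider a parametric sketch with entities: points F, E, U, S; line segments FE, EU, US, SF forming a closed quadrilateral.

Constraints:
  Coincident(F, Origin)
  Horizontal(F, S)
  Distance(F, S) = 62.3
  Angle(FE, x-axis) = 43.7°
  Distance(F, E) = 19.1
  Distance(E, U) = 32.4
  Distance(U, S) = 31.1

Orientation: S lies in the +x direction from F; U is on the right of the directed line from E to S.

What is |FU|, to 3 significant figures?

35.9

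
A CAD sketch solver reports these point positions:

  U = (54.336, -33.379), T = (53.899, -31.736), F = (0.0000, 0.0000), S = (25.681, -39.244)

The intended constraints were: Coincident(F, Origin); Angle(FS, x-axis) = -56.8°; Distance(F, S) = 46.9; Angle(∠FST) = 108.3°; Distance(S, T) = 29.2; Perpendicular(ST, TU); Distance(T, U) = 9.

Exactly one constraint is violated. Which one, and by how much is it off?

Distance(T, U) = 9 — off by 7.30.

F = (0.00, 0.00) ✓; FS at -56.80° ✓; |FS| = 46.90 ✓; ∠FST = 108.3° ✓; |ST| = 29.20 ✓; ∠(ST, TU) = 90.01° ✓; |TU| = 1.700 ✗.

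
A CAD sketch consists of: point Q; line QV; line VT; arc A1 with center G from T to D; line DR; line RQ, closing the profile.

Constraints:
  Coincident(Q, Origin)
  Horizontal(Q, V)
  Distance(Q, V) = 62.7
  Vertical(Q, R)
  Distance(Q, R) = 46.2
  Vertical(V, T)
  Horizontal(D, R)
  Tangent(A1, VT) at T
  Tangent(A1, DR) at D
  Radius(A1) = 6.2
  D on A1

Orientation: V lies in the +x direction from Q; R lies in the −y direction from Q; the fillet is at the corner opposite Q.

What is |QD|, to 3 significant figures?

73.0

Q is at the origin; QV is horizontal with |QV| = 62.7 and V on the +x side, so V = (62.7, 0.00). Q and R share the same x with |QR| = 46.2 and R on the −y side, so R = (0.00, -46.2). The virtual corner opposite Q is at (62.7, -46.2). Tangency of A1 to VT means the radius GT is perpendicular to VT and tangency of A1 to DR means the radius GD is perpendicular to DR, with radius 6.2, so the center G sits 6.2 in from both sides at G = (56.5, -40.0). That places the tangent points at T = (62.7, -40.0) on VT and D = (56.5, -46.2) on DR. Then |QD| = |D − Q| = 73.0.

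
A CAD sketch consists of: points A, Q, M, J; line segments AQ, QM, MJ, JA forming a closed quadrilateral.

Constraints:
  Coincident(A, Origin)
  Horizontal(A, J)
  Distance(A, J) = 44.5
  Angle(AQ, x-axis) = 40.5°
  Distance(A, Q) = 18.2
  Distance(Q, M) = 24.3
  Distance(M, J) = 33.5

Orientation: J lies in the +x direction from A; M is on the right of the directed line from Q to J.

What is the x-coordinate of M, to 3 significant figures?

13.4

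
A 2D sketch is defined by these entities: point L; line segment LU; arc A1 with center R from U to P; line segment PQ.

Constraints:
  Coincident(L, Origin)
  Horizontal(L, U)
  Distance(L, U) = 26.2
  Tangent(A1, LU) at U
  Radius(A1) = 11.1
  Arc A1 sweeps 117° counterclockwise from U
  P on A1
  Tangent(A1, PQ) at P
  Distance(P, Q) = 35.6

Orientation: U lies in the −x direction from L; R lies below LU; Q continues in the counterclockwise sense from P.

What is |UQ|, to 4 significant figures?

48.27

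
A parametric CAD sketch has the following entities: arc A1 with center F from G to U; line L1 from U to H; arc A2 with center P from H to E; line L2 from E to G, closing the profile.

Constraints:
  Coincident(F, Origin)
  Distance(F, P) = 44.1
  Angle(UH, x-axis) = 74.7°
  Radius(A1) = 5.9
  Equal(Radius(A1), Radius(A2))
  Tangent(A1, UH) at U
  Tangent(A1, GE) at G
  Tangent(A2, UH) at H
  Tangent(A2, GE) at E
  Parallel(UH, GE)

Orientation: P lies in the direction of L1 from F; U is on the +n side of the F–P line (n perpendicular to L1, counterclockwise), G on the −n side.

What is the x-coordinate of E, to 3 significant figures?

17.3

Tangency of A1 to both parallel lines with radius 5.9 puts U and G at F ± 5.9·n: U = (-5.69, 1.56), G = (5.69, -1.56). Equal radii place H and E the same way about P: H = P + 5.9·n = (5.95, 44.1), E = P − 5.9·n = (17.3, 41.0). So E.x = 17.3.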